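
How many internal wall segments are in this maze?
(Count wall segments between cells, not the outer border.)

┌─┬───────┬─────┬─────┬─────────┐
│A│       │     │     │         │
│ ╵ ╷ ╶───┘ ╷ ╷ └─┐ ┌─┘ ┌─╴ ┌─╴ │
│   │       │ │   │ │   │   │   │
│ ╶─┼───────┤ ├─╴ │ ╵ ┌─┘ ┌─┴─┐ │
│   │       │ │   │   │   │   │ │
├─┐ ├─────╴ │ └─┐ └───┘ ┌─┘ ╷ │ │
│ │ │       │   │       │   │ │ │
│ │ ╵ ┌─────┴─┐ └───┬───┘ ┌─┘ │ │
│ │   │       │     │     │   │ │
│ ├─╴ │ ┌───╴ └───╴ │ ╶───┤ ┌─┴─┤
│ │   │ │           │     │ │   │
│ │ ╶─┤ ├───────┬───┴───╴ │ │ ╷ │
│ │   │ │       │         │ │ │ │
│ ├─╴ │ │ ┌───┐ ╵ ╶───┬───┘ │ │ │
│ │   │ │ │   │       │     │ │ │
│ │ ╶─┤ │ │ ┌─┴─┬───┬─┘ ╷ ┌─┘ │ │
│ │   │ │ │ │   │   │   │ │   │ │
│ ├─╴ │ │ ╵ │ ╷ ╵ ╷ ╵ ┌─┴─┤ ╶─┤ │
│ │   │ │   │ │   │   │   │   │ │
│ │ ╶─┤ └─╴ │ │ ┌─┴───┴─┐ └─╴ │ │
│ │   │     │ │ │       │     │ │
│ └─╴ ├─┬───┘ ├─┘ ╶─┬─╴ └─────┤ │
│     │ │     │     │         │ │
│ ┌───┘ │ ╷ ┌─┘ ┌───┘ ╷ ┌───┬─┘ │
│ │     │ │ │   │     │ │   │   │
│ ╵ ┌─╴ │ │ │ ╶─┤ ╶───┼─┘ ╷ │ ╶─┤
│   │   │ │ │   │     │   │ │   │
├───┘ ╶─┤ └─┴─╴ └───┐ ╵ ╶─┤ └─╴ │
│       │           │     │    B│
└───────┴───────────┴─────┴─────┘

Counting internal wall segments:
Total internal walls: 210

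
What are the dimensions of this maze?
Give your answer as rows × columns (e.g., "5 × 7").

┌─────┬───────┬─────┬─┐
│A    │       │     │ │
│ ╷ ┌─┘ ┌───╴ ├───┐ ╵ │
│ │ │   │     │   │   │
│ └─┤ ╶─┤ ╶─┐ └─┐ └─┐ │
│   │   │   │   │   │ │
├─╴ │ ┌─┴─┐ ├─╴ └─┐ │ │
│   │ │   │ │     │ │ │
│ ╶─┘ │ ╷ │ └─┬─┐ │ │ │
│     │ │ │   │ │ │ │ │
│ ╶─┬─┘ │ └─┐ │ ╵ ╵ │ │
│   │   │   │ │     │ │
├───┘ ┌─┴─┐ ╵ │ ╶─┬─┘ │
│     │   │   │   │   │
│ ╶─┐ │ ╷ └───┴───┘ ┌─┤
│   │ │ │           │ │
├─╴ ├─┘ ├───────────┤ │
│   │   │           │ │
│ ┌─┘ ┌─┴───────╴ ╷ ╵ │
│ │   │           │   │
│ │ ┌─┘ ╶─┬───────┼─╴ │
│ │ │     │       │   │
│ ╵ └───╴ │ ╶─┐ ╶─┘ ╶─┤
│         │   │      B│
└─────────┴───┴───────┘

Counting the maze dimensions:
Rows (vertical): 12
Columns (horizontal): 11
Dimensions: 12 × 11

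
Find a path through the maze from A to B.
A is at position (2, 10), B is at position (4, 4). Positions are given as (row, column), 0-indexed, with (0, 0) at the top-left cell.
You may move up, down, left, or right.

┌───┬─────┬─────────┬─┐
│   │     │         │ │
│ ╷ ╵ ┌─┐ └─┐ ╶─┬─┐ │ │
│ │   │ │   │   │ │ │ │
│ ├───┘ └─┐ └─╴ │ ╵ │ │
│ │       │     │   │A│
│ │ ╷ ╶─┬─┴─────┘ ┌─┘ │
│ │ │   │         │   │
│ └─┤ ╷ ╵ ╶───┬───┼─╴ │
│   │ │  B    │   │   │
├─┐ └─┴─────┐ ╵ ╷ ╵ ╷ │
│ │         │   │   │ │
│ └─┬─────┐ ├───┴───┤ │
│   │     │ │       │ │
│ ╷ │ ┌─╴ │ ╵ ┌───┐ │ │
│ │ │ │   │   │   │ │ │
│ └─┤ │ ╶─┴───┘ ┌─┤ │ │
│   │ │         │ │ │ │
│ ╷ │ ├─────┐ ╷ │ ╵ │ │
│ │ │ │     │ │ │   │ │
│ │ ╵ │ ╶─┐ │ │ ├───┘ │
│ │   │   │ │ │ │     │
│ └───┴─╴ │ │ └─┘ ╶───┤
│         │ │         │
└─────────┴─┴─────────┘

Finding the shortest path from (2, 10) to (4, 4):
Path length: 12 steps
Directions: down → down → left → down → left → up → left → down → left → up → left → left

Solution:

┌───┬─────┬─────────┬─┐
│   │     │         │ │
│ ╷ ╵ ┌─┐ └─┐ ╶─┬─┐ │ │
│ │   │ │   │   │ │ │ │
│ ├───┘ └─┐ └─╴ │ ╵ │ │
│ │       │     │   │A│
│ │ ╷ ╶─┬─┴─────┘ ┌─┘ │
│ │ │   │         │  ↓│
│ └─┤ ╷ ╵ ╶───┬───┼─╴ │
│   │ │  B ← ↰│↓ ↰│↓ ↲│
├─┐ └─┴─────┐ ╵ ╷ ╵ ╷ │
│ │         │↑ ↲│↑ ↲│ │
│ └─┬─────┐ ├───┴───┤ │
│   │     │ │       │ │
│ ╷ │ ┌─╴ │ ╵ ┌───┐ │ │
│ │ │ │   │   │   │ │ │
│ └─┤ │ ╶─┴───┘ ┌─┤ │ │
│   │ │         │ │ │ │
│ ╷ │ ├─────┐ ╷ │ ╵ │ │
│ │ │ │     │ │ │   │ │
│ │ ╵ │ ╶─┐ │ │ ├───┘ │
│ │   │   │ │ │ │     │
│ └───┴─╴ │ │ └─┘ ╶───┤
│         │ │         │
└─────────┴─┴─────────┘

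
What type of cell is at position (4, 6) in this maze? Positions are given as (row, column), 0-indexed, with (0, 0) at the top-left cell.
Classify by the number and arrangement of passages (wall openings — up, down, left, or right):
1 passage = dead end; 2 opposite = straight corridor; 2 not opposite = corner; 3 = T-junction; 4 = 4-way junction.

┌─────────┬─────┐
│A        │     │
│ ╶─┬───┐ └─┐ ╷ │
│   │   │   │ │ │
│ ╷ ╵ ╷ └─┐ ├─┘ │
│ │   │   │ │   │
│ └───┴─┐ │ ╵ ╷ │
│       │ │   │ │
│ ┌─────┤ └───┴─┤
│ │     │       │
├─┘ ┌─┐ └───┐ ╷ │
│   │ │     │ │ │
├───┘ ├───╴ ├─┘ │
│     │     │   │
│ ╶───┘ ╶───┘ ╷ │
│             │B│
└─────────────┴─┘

Checking cell at (4, 6):
Number of passages: 3
Cell type: T-junction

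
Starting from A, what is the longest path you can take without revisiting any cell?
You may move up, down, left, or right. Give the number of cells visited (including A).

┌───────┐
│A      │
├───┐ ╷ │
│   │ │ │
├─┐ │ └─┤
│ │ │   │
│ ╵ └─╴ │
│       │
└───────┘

Finding longest simple path using DFS:
Start: (0, 0)
Longest path visits 12 cells
Path: A → right → right → down → down → right → down → left → left → up → up → left

Solution:

┌───────┐
│A → ↓  │
├───┐ ╷ │
│B ↰│↓│ │
├─┐ │ └─┤
│ │↑│↳ ↓│
│ ╵ └─╴ │
│  ↑ ← ↲│
└───────┘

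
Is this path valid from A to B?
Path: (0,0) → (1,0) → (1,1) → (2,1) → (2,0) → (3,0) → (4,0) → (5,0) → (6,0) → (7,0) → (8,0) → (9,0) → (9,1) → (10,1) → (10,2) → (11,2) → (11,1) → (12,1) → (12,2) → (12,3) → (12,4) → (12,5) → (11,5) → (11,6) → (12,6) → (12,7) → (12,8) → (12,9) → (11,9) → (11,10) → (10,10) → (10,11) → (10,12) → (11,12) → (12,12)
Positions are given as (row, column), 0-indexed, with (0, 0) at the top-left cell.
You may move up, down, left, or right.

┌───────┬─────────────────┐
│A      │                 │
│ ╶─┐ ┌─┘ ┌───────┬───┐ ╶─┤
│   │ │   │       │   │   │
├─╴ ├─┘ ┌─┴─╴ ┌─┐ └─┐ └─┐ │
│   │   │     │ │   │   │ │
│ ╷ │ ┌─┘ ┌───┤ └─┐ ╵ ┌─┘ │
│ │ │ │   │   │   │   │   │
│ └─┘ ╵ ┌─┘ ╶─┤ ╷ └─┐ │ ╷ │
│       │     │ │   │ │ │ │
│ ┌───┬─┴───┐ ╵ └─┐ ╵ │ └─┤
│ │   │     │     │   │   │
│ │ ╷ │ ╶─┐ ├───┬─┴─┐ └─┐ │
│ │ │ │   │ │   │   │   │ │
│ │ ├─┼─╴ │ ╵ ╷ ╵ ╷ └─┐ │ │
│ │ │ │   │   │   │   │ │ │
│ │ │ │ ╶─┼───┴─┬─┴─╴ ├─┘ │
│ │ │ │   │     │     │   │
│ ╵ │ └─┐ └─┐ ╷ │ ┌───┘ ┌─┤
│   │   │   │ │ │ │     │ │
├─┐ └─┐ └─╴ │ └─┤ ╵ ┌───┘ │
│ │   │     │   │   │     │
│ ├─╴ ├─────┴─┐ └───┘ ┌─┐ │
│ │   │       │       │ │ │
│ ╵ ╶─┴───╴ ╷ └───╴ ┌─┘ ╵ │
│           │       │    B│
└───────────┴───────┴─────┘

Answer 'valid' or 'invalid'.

Checking path validity:
Result: All consecutive moves are passable.

valid

Correct solution:

┌───────┬─────────────────┐
│A      │                 │
│ ╶─┐ ┌─┘ ┌───────┬───┐ ╶─┤
│↳ ↓│ │   │       │   │   │
├─╴ ├─┘ ┌─┴─╴ ┌─┐ └─┐ └─┐ │
│↓ ↲│   │     │ │   │   │ │
│ ╷ │ ┌─┘ ┌───┤ └─┐ ╵ ┌─┘ │
│↓│ │ │   │   │   │   │   │
│ └─┘ ╵ ┌─┘ ╶─┤ ╷ └─┐ │ ╷ │
│↓      │     │ │   │ │ │ │
│ ┌───┬─┴───┐ ╵ └─┐ ╵ │ └─┤
│↓│   │     │     │   │   │
│ │ ╷ │ ╶─┐ ├───┬─┴─┐ └─┐ │
│↓│ │ │   │ │   │   │   │ │
│ │ ├─┼─╴ │ ╵ ╷ ╵ ╷ └─┐ │ │
│↓│ │ │   │   │   │   │ │ │
│ │ │ │ ╶─┼───┴─┬─┴─╴ ├─┘ │
│↓│ │ │   │     │     │   │
│ ╵ │ └─┐ └─┐ ╷ │ ┌───┘ ┌─┤
│↳ ↓│   │   │ │ │ │     │ │
├─┐ └─┐ └─╴ │ └─┤ ╵ ┌───┘ │
│ │↳ ↓│     │   │   │↱ → ↓│
│ ├─╴ ├─────┴─┐ └───┘ ┌─┐ │
│ │↓ ↲│    ↱ ↓│    ↱ ↑│ │↓│
│ ╵ ╶─┴───╴ ╷ └───╴ ┌─┘ ╵ │
│  ↳ → → → ↑│↳ → → ↑│    B│
└───────────┴───────┴─────┘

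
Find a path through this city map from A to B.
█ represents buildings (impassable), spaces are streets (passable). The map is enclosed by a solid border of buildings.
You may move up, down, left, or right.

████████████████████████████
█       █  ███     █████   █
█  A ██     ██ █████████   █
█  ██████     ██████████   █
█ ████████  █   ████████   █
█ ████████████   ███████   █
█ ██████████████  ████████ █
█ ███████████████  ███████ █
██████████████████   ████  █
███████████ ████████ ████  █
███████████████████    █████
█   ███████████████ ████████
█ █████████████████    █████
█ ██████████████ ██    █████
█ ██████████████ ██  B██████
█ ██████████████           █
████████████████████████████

Finding the shortest path from A to B:
Movement: cardinal only
Path length: 34 steps
Directions: up → right → right → right → right → down → right → right → down → right → right → right → right → down → right → down → right → right → down → right → down → right → down → right → right → down → down → left → down → down → down → down → right → right

Solution:

████████████████████████████
█  ↱→→→↓█  ███     █████   █
█  A ██↳→↓  ██ █████████   █
█  ██████↳→→→↓██████████   █
█ ████████  █↳↓ ████████   █
█ ████████████↳→↓███████   █
█ ██████████████↳↓████████ █
█ ███████████████↳↓███████ █
██████████████████↳→↓████  █
███████████ ████████↓████  █
███████████████████↓↲  █████
█   ███████████████↓████████
█ █████████████████↓   █████
█ ██████████████ ██↓   █████
█ ██████████████ ██↳→B██████
█ ██████████████           █
████████████████████████████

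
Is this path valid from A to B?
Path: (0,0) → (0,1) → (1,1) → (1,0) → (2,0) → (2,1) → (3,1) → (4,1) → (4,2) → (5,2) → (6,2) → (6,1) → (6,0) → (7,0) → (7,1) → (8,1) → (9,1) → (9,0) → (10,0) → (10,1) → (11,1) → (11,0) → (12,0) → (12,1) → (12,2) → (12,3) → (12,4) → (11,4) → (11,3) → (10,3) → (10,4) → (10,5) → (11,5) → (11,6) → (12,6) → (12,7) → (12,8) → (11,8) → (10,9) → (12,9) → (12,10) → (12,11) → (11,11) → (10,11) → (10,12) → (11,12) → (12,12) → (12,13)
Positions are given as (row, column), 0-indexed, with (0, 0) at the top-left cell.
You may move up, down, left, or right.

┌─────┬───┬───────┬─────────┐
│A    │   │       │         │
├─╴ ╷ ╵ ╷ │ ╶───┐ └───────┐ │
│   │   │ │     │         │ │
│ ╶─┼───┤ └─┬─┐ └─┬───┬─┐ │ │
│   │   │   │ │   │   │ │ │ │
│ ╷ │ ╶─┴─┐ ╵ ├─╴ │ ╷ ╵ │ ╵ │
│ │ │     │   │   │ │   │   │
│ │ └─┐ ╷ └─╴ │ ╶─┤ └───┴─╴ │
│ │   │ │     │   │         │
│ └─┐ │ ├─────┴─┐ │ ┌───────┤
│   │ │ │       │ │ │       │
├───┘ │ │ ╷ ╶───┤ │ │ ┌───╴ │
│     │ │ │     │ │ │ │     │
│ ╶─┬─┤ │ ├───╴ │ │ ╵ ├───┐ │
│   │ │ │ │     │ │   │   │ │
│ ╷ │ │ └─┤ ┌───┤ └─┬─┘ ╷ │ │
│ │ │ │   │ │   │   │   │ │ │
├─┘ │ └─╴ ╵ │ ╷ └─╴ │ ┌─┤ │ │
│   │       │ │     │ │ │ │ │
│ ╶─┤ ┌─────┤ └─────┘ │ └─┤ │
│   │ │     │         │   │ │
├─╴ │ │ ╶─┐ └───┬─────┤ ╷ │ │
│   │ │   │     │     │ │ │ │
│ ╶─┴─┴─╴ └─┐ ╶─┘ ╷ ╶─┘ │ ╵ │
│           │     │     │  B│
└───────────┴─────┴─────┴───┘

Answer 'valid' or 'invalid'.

Checking path validity:
Result: Invalid move at step 38: cannot move from (11, 8) to (10, 9).

invalid

Correct solution:

┌─────┬───┬───────┬─────────┐
│A ↓  │   │       │         │
├─╴ ╷ ╵ ╷ │ ╶───┐ └───────┐ │
│↓ ↲│   │ │     │         │ │
│ ╶─┼───┤ └─┬─┐ └─┬───┬─┐ │ │
│↳ ↓│   │   │ │   │   │ │ │ │
│ ╷ │ ╶─┴─┐ ╵ ├─╴ │ ╷ ╵ │ ╵ │
│ │↓│     │   │   │ │   │   │
│ │ └─┐ ╷ └─╴ │ ╶─┤ └───┴─╴ │
│ │↳ ↓│ │     │   │         │
│ └─┐ │ ├─────┴─┐ │ ┌───────┤
│   │↓│ │       │ │ │       │
├───┘ │ │ ╷ ╶───┤ │ │ ┌───╴ │
│↓ ← ↲│ │ │     │ │ │ │     │
│ ╶─┬─┤ │ ├───╴ │ │ ╵ ├───┐ │
│↳ ↓│ │ │ │     │ │   │   │ │
│ ╷ │ │ └─┤ ┌───┤ └─┬─┘ ╷ │ │
│ │↓│ │   │ │   │   │   │ │ │
├─┘ │ └─╴ ╵ │ ╷ └─╴ │ ┌─┤ │ │
│↓ ↲│       │ │     │ │ │ │ │
│ ╶─┤ ┌─────┤ └─────┘ │ └─┤ │
│↳ ↓│ │↱ → ↓│         │↱ ↓│ │
├─╴ │ │ ╶─┐ └───┬─────┤ ╷ │ │
│↓ ↲│ │↑ ↰│↳ ↓  │↱ ↓  │↑│↓│ │
│ ╶─┴─┴─╴ └─┐ ╶─┘ ╷ ╶─┘ │ ╵ │
│↳ → → → ↑  │↳ → ↑│↳ → ↑│↳ B│
└───────────┴─────┴─────┴───┘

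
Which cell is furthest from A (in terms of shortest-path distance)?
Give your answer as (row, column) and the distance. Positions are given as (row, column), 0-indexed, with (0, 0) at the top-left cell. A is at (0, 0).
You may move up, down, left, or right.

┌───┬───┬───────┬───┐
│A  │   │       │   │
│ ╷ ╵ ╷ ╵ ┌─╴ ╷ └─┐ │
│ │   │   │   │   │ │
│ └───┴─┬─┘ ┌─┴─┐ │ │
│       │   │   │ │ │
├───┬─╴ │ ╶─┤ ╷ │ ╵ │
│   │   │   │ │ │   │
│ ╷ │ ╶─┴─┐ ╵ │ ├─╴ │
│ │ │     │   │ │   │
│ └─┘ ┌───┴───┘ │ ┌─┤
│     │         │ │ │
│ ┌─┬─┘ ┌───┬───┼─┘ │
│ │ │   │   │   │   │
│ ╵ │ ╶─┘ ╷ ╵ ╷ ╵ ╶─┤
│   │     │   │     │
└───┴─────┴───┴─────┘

Computing BFS distances from A to all cells:
Furthest cell: (5, 9)
Distance: 44 steps

Path from A to the furthest cell:

┌───┬───┬───────┬───┐
│A ↓│↱ ↓│↱ → ↓  │   │
│ ╷ ╵ ╷ ╵ ┌─╴ ╷ └─┐ │
│ │↳ ↑│↳ ↑│↓ ↲│   │ │
│ └───┴─┬─┘ ┌─┴─┐ │ │
│       │↓ ↲│↱ ↓│ │ │
├───┬─╴ │ ╶─┤ ╷ │ ╵ │
│   │   │↳ ↓│↑│↓│   │
│ ╷ │ ╶─┴─┐ ╵ │ ├─╴ │
│ │ │     │↳ ↑│↓│   │
│ └─┘ ┌───┴───┘ │ ┌─┤
│     │↓ ← ← ← ↲│ │B│
│ ┌─┬─┘ ┌───┬───┼─┘ │
│ │ │↓ ↲│↱ ↓│↱ ↓│↱ ↑│
│ ╵ │ ╶─┘ ╷ ╵ ╷ ╵ ╶─┤
│   │↳ → ↑│↳ ↑│↳ ↑  │
└───┴─────┴───┴─────┘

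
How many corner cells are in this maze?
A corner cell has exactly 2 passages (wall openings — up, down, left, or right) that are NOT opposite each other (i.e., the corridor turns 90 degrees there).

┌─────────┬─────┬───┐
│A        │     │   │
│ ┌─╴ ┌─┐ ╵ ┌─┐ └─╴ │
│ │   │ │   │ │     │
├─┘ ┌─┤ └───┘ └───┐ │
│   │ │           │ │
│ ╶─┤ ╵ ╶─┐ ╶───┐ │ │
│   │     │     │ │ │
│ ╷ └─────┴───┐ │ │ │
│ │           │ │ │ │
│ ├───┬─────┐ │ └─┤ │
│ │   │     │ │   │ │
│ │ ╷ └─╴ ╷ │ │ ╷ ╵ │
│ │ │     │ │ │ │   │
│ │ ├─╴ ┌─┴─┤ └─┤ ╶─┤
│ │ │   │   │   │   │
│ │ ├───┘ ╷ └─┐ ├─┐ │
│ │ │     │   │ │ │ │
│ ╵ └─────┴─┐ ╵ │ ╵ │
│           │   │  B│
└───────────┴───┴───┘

Counting corner cells (2 non-opposite passages):
Total corners: 41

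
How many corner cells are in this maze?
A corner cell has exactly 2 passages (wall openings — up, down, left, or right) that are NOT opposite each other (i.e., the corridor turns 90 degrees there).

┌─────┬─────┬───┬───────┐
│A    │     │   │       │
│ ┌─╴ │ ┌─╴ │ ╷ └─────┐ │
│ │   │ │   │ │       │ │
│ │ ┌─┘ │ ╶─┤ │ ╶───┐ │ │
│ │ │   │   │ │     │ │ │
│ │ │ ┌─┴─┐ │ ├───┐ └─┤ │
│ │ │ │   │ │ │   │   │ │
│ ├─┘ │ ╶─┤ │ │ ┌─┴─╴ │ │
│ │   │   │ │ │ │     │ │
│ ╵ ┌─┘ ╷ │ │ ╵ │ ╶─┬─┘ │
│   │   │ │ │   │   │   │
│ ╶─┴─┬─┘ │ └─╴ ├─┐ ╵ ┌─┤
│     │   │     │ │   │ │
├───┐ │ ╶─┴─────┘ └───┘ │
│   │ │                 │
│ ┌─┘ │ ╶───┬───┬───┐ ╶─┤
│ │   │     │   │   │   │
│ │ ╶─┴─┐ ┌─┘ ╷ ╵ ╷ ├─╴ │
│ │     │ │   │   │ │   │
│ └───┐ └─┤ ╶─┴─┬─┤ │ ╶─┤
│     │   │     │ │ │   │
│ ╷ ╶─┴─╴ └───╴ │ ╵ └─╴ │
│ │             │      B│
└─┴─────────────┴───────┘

Counting corner cells (2 non-opposite passages):
Total corners: 71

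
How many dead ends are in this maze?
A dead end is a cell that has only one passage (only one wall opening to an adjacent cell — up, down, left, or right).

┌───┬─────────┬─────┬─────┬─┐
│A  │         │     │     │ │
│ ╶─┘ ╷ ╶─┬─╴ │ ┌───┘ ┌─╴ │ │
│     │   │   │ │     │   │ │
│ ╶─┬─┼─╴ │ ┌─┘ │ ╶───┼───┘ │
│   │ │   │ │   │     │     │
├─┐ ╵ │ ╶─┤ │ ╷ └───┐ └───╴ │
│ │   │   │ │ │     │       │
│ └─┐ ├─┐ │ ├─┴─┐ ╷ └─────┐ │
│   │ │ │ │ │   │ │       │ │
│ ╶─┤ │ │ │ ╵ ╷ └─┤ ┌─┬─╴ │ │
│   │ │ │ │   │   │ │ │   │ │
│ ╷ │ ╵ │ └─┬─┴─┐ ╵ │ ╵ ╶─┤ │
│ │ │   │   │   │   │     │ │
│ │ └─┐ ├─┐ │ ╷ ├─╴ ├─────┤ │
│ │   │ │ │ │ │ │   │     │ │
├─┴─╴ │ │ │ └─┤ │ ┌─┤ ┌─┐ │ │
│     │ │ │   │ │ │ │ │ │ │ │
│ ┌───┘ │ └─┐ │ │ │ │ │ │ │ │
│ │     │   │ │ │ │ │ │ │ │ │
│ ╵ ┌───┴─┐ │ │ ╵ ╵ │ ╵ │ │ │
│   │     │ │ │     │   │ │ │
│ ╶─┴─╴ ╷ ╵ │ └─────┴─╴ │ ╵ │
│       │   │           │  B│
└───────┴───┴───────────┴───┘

Checking each cell for number of passages:

Dead ends found at positions:
  (0, 1)
  (0, 9)
  (0, 13)
  (1, 11)
  (2, 2)
  (2, 11)
  (3, 0)
  (3, 6)
  (4, 1)
  (4, 3)
  (4, 8)
  (5, 10)
  (6, 12)
  (7, 0)
  (7, 4)
  (7, 6)
  (8, 9)
  (8, 11)
  (10, 2)
Total dead ends: 19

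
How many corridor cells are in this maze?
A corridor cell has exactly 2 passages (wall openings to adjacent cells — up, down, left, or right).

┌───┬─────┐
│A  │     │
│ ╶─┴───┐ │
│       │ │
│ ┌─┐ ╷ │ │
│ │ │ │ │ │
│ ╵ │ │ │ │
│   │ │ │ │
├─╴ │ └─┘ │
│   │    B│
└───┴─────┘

Counting cells with exactly 2 passages:
Total corridor cells: 17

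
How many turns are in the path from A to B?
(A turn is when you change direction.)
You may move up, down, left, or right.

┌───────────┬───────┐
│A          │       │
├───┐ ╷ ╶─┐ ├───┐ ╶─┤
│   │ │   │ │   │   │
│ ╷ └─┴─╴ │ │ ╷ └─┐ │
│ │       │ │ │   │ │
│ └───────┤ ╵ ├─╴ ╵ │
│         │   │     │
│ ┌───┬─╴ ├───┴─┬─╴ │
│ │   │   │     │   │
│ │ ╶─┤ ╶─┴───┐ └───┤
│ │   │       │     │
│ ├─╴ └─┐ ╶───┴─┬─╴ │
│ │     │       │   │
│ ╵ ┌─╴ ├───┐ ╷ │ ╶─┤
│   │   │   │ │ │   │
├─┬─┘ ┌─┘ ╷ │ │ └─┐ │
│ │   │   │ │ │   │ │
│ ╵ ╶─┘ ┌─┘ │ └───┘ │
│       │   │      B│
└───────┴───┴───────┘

Directions: right, right, right, down, right, down, left, left, left, up, left, down, down, right, right, right, right, down, left, down, right, down, right, right, down, down, down, right, right, right
Number of turns: 16

Solution:

┌───────────┬───────┐
│A → → ↓    │       │
├───┐ ╷ ╶─┐ ├───┐ ╶─┤
│↓ ↰│ │↳ ↓│ │   │   │
│ ╷ └─┴─╴ │ │ ╷ └─┐ │
│↓│↑ ← ← ↲│ │ │   │ │
│ └───────┤ ╵ ├─╴ ╵ │
│↳ → → → ↓│   │     │
│ ┌───┬─╴ ├───┴─┬─╴ │
│ │   │↓ ↲│     │   │
│ │ ╶─┤ ╶─┴───┐ └───┤
│ │   │↳ ↓    │     │
│ ├─╴ └─┐ ╶───┴─┬─╴ │
│ │     │↳ → ↓  │   │
│ ╵ ┌─╴ ├───┐ ╷ │ ╶─┤
│   │   │   │↓│ │   │
├─┬─┘ ┌─┘ ╷ │ │ └─┐ │
│ │   │   │ │↓│   │ │
│ ╵ ╶─┘ ┌─┘ │ └───┘ │
│       │   │↳ → → B│
└───────┴───┴───────┘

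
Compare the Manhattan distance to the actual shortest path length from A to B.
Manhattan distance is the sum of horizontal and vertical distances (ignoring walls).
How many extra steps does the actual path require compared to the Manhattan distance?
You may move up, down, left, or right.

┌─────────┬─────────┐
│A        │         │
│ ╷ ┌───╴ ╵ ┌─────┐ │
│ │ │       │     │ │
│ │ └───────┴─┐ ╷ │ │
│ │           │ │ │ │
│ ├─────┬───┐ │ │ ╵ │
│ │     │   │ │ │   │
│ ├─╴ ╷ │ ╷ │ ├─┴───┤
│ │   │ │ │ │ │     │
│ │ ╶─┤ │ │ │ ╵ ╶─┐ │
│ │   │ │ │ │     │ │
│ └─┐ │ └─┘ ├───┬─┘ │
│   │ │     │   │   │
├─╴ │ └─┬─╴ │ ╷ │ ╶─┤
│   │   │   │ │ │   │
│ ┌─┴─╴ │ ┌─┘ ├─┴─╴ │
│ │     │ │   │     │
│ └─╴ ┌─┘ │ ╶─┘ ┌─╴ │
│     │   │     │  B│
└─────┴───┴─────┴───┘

Manhattan distance: |9 - 0| + |9 - 0| = 18
Actual path length: 22
Extra steps: 22 - 18 = 4

Solution:

┌─────────┬─────────┐
│A ↓      │         │
│ ╷ ┌───╴ ╵ ┌─────┐ │
│ │↓│       │     │ │
│ │ └───────┴─┐ ╷ │ │
│ │↳ → → → → ↓│ │ │ │
│ ├─────┬───┐ │ │ ╵ │
│ │     │   │↓│ │   │
│ ├─╴ ╷ │ ╷ │ ├─┴───┤
│ │   │ │ │ │↓│↱ → ↓│
│ │ ╶─┤ │ │ │ ╵ ╶─┐ │
│ │   │ │ │ │↳ ↑  │↓│
│ └─┐ │ └─┘ ├───┬─┘ │
│   │ │     │   │↓ ↲│
├─╴ │ └─┬─╴ │ ╷ │ ╶─┤
│   │   │   │ │ │↳ ↓│
│ ┌─┴─╴ │ ┌─┘ ├─┴─╴ │
│ │     │ │   │    ↓│
│ └─╴ ┌─┘ │ ╶─┘ ┌─╴ │
│     │   │     │  B│
└─────┴───┴─────┴───┘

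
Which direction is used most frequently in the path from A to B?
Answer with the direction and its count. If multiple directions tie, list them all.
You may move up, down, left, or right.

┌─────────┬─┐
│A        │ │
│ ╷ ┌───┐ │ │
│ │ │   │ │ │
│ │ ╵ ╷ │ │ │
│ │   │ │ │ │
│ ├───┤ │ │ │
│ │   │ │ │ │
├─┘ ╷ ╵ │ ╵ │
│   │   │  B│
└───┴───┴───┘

Directions: right, right, right, right, down, down, down, down, right
Counts: {'right': 5, 'down': 4}
Most common: right (5 times)

Solution:

┌─────────┬─┐
│A → → → ↓│ │
│ ╷ ┌───┐ │ │
│ │ │   │↓│ │
│ │ ╵ ╷ │ │ │
│ │   │ │↓│ │
│ ├───┤ │ │ │
│ │   │ │↓│ │
├─┘ ╷ ╵ │ ╵ │
│   │   │↳ B│
└───┴───┴───┘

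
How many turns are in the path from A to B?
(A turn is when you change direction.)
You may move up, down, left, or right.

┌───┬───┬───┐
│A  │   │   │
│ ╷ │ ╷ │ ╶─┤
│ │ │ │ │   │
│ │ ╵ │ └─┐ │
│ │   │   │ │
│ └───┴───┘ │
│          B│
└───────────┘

Directions: down, down, down, right, right, right, right, right
Number of turns: 1

Solution:

┌───┬───┬───┐
│A  │   │   │
│ ╷ │ ╷ │ ╶─┤
│↓│ │ │ │   │
│ │ ╵ │ └─┐ │
│↓│   │   │ │
│ └───┴───┘ │
│↳ → → → → B│
└───────────┘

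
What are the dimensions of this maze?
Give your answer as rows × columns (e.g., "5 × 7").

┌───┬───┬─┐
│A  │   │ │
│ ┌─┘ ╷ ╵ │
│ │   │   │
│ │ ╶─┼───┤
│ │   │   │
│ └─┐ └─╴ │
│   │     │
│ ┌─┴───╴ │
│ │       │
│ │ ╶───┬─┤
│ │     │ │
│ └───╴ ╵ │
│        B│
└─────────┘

Counting the maze dimensions:
Rows (vertical): 7
Columns (horizontal): 5
Dimensions: 7 × 5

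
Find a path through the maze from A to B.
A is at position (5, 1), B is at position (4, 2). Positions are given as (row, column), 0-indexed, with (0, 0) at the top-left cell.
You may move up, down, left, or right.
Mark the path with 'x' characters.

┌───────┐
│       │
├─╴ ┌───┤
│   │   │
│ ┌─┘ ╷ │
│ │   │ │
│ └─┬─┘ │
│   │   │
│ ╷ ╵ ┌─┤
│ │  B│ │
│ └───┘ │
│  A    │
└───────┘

Finding the shortest path from (5, 1) to (4, 2):
Path length: 6 steps
Directions: left → up → up → right → down → right

Solution:

┌───────┐
│       │
├─╴ ┌───┤
│   │   │
│ ┌─┘ ╷ │
│ │   │ │
│ └─┬─┘ │
│x x│   │
│ ╷ ╵ ┌─┤
│x│x B│ │
│ └───┘ │
│x A    │
└───────┘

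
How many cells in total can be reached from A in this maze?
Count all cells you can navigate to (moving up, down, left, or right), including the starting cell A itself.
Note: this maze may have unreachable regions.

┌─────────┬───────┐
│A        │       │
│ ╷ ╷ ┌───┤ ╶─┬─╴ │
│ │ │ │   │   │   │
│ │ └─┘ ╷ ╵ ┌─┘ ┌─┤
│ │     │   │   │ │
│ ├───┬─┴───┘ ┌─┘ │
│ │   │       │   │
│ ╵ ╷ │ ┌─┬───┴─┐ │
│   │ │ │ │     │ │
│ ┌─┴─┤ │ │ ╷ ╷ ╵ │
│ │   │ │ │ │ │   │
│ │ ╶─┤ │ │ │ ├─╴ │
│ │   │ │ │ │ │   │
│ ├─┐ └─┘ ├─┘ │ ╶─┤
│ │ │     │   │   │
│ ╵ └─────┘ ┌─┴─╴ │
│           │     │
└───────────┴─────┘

Using BFS/flood-fill to find all reachable cells from A:
Maze size: 9 × 9 = 81 total cells
10 cell(s) are walled off and cannot be reached from A.
Reachable cells: 71

Reachable region (· marks reachable cells):

┌─────────┬───────┐
│A · · · ·│· · · ·│
│ ╷ ╷ ┌───┤ ╶─┬─╴ │
│·│·│·│· ·│· ·│· ·│
│ │ └─┘ ╷ ╵ ┌─┘ ┌─┤
│·│· · ·│· ·│· ·│·│
│ ├───┬─┴───┘ ┌─┘ │
│·│· ·│· · · ·│· ·│
│ ╵ ╷ │ ┌─┬───┴─┐ │
│· ·│·│·│ │· · ·│·│
│ ┌─┴─┤ │ │ ╷ ╷ ╵ │
│·│   │·│ │·│·│· ·│
│ │ ╶─┤ │ │ │ ├─╴ │
│·│   │·│ │·│·│· ·│
│ ├─┐ └─┘ ├─┘ │ ╶─┤
│·│·│     │· ·│· ·│
│ ╵ └─────┘ ┌─┴─╴ │
│· · · · · ·│· · ·│
└───────────┴─────┘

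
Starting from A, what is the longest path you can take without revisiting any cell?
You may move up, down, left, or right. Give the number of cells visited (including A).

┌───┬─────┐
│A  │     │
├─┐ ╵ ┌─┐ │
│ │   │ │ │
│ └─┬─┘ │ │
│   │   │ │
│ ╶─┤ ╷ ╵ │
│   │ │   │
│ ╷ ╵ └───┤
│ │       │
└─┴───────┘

Finding longest simple path using DFS:
Start: (0, 0)
Longest path visits 20 cells
Path: A → right → down → right → up → right → right → down → down → down → left → up → left → down → down → left → up → left → up → up

Solution:

┌───┬─────┐
│A ↓│↱ → ↓│
├─┐ ╵ ┌─┐ │
│B│↳ ↑│ │↓│
│ └─┬─┘ │ │
│↑  │↓ ↰│↓│
│ ╶─┤ ╷ ╵ │
│↑ ↰│↓│↑ ↲│
│ ╷ ╵ └───┤
│ │↑ ↲    │
└─┴───────┘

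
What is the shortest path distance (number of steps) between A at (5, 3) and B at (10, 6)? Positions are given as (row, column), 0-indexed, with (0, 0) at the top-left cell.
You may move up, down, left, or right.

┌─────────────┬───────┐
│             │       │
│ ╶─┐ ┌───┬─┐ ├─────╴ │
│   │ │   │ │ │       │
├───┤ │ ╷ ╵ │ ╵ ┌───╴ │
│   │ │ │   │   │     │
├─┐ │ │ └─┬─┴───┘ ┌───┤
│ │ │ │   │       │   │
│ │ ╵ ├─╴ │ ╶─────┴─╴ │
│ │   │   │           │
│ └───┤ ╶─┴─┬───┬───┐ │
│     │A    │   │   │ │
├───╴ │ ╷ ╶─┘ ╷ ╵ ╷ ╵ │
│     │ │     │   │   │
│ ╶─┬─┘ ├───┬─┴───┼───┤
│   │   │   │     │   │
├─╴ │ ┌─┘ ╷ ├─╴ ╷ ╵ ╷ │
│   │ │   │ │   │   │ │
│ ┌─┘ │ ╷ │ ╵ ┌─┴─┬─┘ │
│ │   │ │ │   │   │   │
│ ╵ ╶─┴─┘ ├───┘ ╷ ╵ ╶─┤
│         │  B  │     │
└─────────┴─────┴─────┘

Finding path from (5, 3) to (10, 6):
Path: (5,3) → (6,3) → (7,3) → (7,2) → (8,2) → (9,2) → (9,1) → (10,1) → (10,2) → (10,3) → (10,4) → (9,4) → (8,4) → (7,4) → (7,5) → (8,5) → (9,5) → (9,6) → (8,6) → (8,7) → (7,7) → (7,8) → (8,8) → (8,9) → (7,9) → (7,10) → (8,10) → (9,10) → (9,9) → (10,9) → (10,8) → (9,8) → (9,7) → (10,7) → (10,6)
Distance: 34 steps

Solution:

┌─────────────┬───────┐
│             │       │
│ ╶─┐ ┌───┬─┐ ├─────╴ │
│   │ │   │ │ │       │
├───┤ │ ╷ ╵ │ ╵ ┌───╴ │
│   │ │ │   │   │     │
├─┐ │ │ └─┬─┴───┘ ┌───┤
│ │ │ │   │       │   │
│ │ ╵ ├─╴ │ ╶─────┴─╴ │
│ │   │   │           │
│ └───┤ ╶─┴─┬───┬───┐ │
│     │A    │   │   │ │
├───╴ │ ╷ ╶─┘ ╷ ╵ ╷ ╵ │
│     │↓│     │   │   │
│ ╶─┬─┘ ├───┬─┴───┼───┤
│   │↓ ↲│↱ ↓│  ↱ ↓│↱ ↓│
├─╴ │ ┌─┘ ╷ ├─╴ ╷ ╵ ╷ │
│   │↓│  ↑│↓│↱ ↑│↳ ↑│↓│
│ ┌─┘ │ ╷ │ ╵ ┌─┴─┬─┘ │
│ │↓ ↲│ │↑│↳ ↑│↓ ↰│↓ ↲│
│ ╵ ╶─┴─┘ ├───┘ ╷ ╵ ╶─┤
│  ↳ → → ↑│  B ↲│↑ ↲  │
└─────────┴─────┴─────┘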